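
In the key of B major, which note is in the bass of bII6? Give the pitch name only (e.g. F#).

bII in B major has root C; the chord is C-E-G.
The figure 6 means first inversion — the third is in the bass.

E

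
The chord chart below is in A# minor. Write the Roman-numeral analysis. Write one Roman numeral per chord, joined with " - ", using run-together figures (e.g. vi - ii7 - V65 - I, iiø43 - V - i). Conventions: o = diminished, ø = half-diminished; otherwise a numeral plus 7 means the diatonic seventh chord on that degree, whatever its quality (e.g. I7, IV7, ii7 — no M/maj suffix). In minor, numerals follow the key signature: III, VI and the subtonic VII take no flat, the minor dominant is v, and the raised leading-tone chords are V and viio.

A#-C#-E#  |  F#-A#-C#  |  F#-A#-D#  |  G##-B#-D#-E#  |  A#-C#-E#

i - VI - iv6 - V65 - i

A#-C#-E#: root A# is the tonic; minor triad there is i.
F#-A#-C#: root F# is the submediant; major triad there is VI.
F#-A#-D#: minor triad on D# = scale degree 4 → iv6.
G##-B#-D#-E#: root E# is the dominant; dominant seventh chord there is V65.
A#-C#-E# has root A#, degree 1 in A# minor, so i.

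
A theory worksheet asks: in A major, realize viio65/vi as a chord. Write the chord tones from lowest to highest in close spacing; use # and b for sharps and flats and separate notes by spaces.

G# B D E#

viio65/vi is a secondary leading-tone chord. The target vi is F# in A major; the applied chord is rooted a semitone below, on E#.
Building a fully diminished seventh chord on E# gives E#-G#-B-D.
The figured bass 65 indicates first inversion, placing the third (G#) in the bass: G#-B-D-E#.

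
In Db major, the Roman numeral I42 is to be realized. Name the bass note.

C

I in Db major has root Db; the chord is Db-F-Ab-C.
The figure 42 means third inversion — the seventh is in the bass.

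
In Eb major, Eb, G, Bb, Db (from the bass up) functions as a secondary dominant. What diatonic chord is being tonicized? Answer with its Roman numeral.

The chord is a dominant seventh chord on Eb.
A dominant resolves down a perfect fifth: Eb → Ab. In Eb major, Ab is scale degree 4, i.e. IV.

IV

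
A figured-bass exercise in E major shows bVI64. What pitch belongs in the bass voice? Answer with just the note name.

bVI in E major has root C; the chord is C-E-G.
The figure 64 means second inversion — the fifth is in the bass.

G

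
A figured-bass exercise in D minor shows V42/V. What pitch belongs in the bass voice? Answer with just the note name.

D

The applied chord V42/V is rooted on E: E-G#-B-D.
The figure 42 means third inversion — the seventh is in the bass.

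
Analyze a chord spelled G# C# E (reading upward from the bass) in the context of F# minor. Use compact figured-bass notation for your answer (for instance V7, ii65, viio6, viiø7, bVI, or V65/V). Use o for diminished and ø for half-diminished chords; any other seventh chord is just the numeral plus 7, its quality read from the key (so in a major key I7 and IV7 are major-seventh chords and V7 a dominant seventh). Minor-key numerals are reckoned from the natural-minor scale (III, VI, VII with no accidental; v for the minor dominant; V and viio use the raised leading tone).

The pitches C#-E-G# form a minor triad rooted on C#.
In F# minor, C# is the dominant; the diatonic minor triad there is v.
With G# in the bass the chord is in second inversion, so the figured bass is 64.

v64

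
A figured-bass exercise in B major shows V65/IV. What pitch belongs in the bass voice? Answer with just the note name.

The applied chord V65/IV is rooted on B: B-D#-F#-A.
The figure 65 means first inversion — the third is in the bass.

D#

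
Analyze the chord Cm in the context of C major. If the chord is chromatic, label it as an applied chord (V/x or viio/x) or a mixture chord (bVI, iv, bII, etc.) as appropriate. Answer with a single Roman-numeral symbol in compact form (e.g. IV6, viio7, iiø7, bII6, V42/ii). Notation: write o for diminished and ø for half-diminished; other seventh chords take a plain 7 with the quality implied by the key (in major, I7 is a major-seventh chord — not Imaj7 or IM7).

Stacked in thirds the chord is C-Eb-G: a minor triad on C.
C is the first degree of C major. This is the minor tonic, borrowed from the parallel minor.

i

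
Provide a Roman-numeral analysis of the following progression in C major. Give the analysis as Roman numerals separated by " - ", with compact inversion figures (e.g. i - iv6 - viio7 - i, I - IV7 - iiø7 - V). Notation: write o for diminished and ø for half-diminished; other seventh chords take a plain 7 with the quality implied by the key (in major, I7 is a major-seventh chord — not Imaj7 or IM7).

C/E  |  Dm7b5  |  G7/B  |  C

C/E: major triad on C = scale degree 1 → I6.
Dm7b5: half-diminished seventh chord on D — chromatic; iiø7 (borrowed from the parallel minor).
G7/B has root G, degree 5 in C major, so V65.
C: root C is the tonic; major triad there is I.

I6 - iiø7 - V65 - I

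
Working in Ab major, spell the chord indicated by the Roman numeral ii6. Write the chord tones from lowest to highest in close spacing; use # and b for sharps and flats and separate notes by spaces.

Db F Bb

The numeral's case and figure indicate a minor triad. In Ab major its root, scale degree 2, is Bb.
Stacking thirds from Bb gives Bb-Db-F.
With the 6 figure the chord is in first inversion; from the bass Db upward in close position it reads Db-F-Bb.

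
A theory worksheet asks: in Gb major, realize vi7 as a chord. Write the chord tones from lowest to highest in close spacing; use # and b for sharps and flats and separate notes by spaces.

Eb Gb Bb Db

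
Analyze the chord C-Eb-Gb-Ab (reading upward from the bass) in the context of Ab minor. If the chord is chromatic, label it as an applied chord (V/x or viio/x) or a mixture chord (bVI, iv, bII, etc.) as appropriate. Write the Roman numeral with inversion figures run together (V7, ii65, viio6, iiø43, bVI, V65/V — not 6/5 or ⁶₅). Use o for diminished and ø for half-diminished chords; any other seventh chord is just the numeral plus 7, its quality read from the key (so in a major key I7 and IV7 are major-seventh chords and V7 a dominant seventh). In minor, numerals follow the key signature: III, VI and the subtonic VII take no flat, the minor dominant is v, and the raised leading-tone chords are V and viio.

V65/iv

Stacked in thirds the chord is Ab-C-Eb-Gb: a dominant seventh chord on Ab.
Ab is not a diatonic chord root with this quality in Ab minor, but it lies a perfect fifth above Db (iv), so the chord functions as an applied dominant of iv.
With C in the bass the chord is in first inversion, so the figured bass is 65.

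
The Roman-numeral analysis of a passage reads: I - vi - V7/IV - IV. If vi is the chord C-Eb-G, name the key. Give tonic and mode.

The anchor chord is a minor triad on C, labeled vi.
If C is scale degree 6 and the mode makes that degree carry a minor triad, the tonic is Eb and the mode is major.

Eb major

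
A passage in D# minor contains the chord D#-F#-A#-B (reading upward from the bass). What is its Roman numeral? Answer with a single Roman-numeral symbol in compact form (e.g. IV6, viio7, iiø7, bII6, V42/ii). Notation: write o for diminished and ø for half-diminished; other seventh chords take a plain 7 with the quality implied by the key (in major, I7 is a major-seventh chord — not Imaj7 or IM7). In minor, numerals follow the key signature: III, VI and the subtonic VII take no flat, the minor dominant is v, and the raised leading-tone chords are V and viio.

VI65

The pitches B-D#-F#-A# form a major seventh chord rooted on B.
In D# minor, B is the submediant; the diatonic major seventh chord there is VI7.
With D# in the bass the chord is in first inversion, so the figured bass is 65.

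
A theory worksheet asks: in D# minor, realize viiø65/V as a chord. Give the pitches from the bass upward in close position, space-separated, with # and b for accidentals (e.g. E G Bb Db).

B# D# F## G##

The slash marks an applied leading-tone chord: viio of V. In D# minor, V is A#, so the leading tone to it is G##, a half step below.
Building a half-diminished seventh chord on G## gives G##-B#-D#-F##.
With the 65 figure the chord is in first inversion; from the bass B# upward in close position it reads B#-D#-F##-G##.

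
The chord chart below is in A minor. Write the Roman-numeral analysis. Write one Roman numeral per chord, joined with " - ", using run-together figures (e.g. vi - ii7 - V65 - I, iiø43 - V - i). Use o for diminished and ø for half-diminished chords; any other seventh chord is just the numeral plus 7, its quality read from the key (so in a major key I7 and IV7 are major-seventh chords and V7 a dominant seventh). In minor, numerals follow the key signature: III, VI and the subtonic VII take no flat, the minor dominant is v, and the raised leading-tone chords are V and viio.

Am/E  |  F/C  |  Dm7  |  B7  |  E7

Am/E has root A, degree 1 in A minor, so i64.
F/C: major triad on F = scale degree 6 → VI64.
Dm7: minor seventh chord on D = scale degree 4 → iv7.
B7: a dominant seventh chord on B, the applied dominant of V → V7/V.
E7: root E is the dominant; dominant seventh chord there is V7.

i64 - VI64 - iv7 - V7/V - V7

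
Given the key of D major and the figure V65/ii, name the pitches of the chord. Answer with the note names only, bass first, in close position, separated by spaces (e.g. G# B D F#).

The slash means an applied dominant: we want the dominant of ii. In D major, ii is E minor, and its dominant is built on B.
Building a dominant seventh chord on B gives B-D#-F#-A.
With the 65 figure the chord is in first inversion; from the bass D# upward in close position it reads D#-F#-A-B.

D# F# A B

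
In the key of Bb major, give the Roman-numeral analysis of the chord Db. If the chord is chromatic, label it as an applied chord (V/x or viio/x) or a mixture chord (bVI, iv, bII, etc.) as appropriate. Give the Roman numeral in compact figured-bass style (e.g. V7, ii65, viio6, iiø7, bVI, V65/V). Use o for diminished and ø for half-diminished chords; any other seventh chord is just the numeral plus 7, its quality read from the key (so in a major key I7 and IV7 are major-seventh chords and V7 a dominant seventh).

The pitches Db-F-Ab form a major triad rooted on Db.
Db is the lowered third degree of Bb major (diatonic 3 would be D). This is a major triad on the lowered third degree, borrowed from the parallel minor.

bIII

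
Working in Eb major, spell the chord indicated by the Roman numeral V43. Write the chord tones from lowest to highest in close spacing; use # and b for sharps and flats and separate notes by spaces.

F Ab Bb D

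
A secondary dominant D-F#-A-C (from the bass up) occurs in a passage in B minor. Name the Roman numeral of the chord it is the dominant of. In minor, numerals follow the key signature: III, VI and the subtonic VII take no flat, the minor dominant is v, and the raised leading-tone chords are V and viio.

VI

The chord is a dominant seventh chord on D.
A dominant resolves down a perfect fifth: D → G. In B minor, G is scale degree 6, i.e. VI.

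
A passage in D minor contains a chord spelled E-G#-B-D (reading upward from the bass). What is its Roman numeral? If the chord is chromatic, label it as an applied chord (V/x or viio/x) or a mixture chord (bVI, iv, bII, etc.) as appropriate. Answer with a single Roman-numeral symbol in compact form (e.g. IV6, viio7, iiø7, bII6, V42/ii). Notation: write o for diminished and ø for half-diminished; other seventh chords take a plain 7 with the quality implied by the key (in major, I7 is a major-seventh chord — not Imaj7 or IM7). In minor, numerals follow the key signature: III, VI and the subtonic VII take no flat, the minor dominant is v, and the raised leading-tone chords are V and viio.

V7/V

The pitches E-G#-B-D form a dominant seventh chord rooted on E.
E is not a diatonic chord root with this quality in D minor, but it lies a perfect fifth above A (V), so the chord functions as an applied dominant of V.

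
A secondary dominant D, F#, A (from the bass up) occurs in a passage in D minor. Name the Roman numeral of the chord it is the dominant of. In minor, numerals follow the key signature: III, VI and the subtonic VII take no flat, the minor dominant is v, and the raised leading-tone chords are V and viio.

The chord is a major triad on D.
A dominant resolves down a perfect fifth: D → G. In D minor, G is scale degree 4, i.e. iv.

iv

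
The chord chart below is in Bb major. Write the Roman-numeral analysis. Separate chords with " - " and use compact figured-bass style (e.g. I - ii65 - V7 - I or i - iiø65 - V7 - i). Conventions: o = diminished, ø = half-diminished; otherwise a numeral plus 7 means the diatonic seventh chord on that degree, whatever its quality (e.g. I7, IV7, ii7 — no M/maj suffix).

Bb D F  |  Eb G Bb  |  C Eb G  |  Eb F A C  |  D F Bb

I - IV - ii - V42 - I6

Bb-D-F: root Bb is the tonic; major triad there is I.
Eb-G-Bb: major triad on Eb = scale degree 4 → IV.
C-Eb-G has root C, degree 2 in Bb major, so ii.
Eb-F-A-C has root F, degree 5 in Bb major, so V42.
D-F-Bb has root Bb, degree 1 in Bb major, so I6.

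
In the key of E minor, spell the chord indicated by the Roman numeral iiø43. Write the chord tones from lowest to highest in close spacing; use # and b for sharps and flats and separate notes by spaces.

The numeral's case and figure indicate a half-diminished seventh chord. In E minor its root, the supertonic, is F#.
That chord is spelled F#-A-C-E.
The figured bass 43 indicates second inversion, placing the fifth (C) in the bass: C-E-F#-A.

C E F# A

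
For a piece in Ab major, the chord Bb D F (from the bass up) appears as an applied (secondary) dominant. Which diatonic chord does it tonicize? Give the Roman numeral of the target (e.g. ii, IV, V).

V

The chord is a major triad on Bb.
A dominant resolves down a perfect fifth: Bb → Eb. In Ab major, Eb is scale degree 5, i.e. V.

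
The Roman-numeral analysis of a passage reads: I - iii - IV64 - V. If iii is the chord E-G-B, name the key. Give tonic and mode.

C major

iii is given as E-G-B — a minor triad with root E.
iii on E implies E is the mediant; that puts the tonic at C, and the lowercase numeral fits major mode.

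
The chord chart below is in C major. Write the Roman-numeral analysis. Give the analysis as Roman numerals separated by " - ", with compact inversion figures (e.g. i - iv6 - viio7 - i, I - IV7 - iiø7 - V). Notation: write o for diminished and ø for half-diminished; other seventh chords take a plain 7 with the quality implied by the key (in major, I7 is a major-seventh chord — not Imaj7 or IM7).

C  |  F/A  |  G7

I - IV6 - V7

C: major triad on C = scale degree 1 → I.
F/A: major triad on F = scale degree 4 → IV6.
G7: dominant seventh chord on G = scale degree 5 → V7.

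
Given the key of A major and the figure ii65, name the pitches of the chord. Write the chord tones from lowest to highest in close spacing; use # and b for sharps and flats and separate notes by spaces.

D F# A B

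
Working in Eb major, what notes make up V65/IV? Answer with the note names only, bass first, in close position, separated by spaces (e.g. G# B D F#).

V65/IV is a secondary dominant — the dominant seventh of IV. IV in Eb major is Ab, so the applied chord's root is Eb, a perfect fifth above.
Building a dominant seventh chord on Eb gives Eb-G-Bb-Db.
With the 65 figure the chord is in first inversion; from the bass G upward in close position it reads G-Bb-Db-Eb.

G Bb Db Eb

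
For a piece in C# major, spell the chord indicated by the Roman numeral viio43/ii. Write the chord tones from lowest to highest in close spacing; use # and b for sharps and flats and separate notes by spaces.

G# B C## E#

The slash marks an applied leading-tone chord: viio of ii. In C# major, ii is D#, so the leading tone to it is C##, a half step below.
Building a fully diminished seventh chord on C## gives C##-E#-G#-B.
With the 43 figure the chord is in second inversion; from the bass G# upward in close position it reads G#-B-C##-E#.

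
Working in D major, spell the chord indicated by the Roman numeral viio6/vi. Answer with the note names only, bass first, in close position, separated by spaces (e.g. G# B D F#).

C# E A#

viio6/vi is a secondary leading-tone chord. The target vi is B in D major; the applied chord is rooted a semitone below, on A#.
Building a diminished triad on A# gives A#-C#-E.
With the 6 figure the chord is in first inversion; from the bass C# upward in close position it reads C#-E-A#.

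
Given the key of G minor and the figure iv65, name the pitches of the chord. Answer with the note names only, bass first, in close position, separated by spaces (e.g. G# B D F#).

The numeral's case and figure indicate a minor seventh chord. In G minor its root, scale degree 4, is C.
Stacking thirds from C gives C-Eb-G-Bb.
The figured bass 65 indicates first inversion, placing the third (Eb) in the bass: Eb-G-Bb-C.

Eb G Bb C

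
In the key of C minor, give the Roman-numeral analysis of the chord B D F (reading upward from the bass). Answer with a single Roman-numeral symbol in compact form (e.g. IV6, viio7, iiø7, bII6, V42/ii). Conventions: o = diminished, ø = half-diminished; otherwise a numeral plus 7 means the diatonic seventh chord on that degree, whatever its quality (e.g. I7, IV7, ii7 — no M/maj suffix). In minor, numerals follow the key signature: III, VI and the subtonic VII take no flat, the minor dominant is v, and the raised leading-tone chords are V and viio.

viio

Stacked in thirds the chord is B-D-F: a diminished triad on B.
In C minor, B is the leading tone; the diatonic diminished triad there is viio.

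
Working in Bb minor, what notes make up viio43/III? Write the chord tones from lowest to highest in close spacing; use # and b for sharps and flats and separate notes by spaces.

Gb Bbb C Eb

viio43/III is a secondary leading-tone chord. The target III is Db in Bb minor; the applied chord is rooted a semitone below, on C.
Building a fully diminished seventh chord on C gives C-Eb-Gb-Bbb.
With the 43 figure the chord is in second inversion; from the bass Gb upward in close position it reads Gb-Bbb-C-Eb.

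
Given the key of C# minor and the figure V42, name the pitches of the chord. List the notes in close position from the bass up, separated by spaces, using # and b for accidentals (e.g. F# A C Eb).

F# G# B# D#

In C# minor, the dominant is G#. The dominant is major (leading tone raised), so V is a dominant seventh chord.
Stacking thirds from G# gives G#-B#-D#-F#.
The figured bass 42 indicates third inversion, placing the seventh (F#) in the bass: F#-G#-B#-D#.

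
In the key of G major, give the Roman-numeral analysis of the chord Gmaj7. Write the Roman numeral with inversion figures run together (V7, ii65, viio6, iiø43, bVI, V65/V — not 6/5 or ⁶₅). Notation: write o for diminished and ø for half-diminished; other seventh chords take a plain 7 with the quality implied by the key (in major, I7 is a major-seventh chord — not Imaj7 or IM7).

I7

The pitches G-B-D-F# form a major seventh chord rooted on G.
In G major, G is the tonic; the diatonic major seventh chord there is I7.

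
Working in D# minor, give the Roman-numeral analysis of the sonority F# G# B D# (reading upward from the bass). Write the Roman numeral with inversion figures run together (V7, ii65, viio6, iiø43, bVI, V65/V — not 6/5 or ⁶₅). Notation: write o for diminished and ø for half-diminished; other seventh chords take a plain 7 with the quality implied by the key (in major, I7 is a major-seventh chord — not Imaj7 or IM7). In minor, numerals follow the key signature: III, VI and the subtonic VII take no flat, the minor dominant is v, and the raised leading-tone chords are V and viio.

iv42

Stacked in thirds the chord is G#-B-D#-F#: a minor seventh chord on G#.
In D# minor, G# is the subdominant; the diatonic minor seventh chord there is iv7.
With F# in the bass the chord is in third inversion, so the figured bass is 42.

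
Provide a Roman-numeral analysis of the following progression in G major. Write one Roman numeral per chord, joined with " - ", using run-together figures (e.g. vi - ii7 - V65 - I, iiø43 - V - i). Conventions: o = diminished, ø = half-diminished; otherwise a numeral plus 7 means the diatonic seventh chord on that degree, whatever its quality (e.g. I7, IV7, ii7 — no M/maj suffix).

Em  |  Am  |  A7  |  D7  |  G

Em: root E is the submediant; minor triad there is vi.
Am has root A, degree 2 in G major, so ii.
A7: chromatic; A is V of V, so V7/V.
D7: dominant seventh chord on D = scale degree 5 → V7.
G: root G is the tonic; major triad there is I.

vi - ii - V7/V - V7 - I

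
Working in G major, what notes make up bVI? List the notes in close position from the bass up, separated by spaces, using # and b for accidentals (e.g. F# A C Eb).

Eb G Bb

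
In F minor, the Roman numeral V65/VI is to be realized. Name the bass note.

The applied chord V65/VI is rooted on Ab: Ab-C-Eb-Gb.
The figure 65 means first inversion — the third is in the bass.

C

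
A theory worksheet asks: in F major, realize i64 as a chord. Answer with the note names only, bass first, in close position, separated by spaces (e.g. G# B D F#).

i64 is the minor tonic, borrowed from the parallel minor. In F major that root is F.
So the chord is F-Ab-C.
The figured bass 64 indicates second inversion, placing the fifth (C) in the bass: C-F-Ab.

C F Ab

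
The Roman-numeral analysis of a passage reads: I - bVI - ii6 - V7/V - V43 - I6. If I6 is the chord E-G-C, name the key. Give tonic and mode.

C major

The anchor chord is a major triad on C, labeled I6.
If C is scale degree 1 and the mode makes that degree carry a major triad, the tonic is C and the mode is major.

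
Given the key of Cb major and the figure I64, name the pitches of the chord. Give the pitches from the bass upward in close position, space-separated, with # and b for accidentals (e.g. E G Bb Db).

The numeral's case and figure indicate a major triad. In Cb major its root, the first degree, is Cb.
Stacking thirds from Cb gives Cb-Eb-Gb.
With the 64 figure the chord is in second inversion; from the bass Gb upward in close position it reads Gb-Cb-Eb.

Gb Cb Eb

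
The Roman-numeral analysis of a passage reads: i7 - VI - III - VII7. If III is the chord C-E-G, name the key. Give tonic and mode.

The chord C is a major triad rooted on C; its label is III.
If C is scale degree 3 and the mode makes that degree carry a major triad, the tonic is A and the mode is minor.

A minor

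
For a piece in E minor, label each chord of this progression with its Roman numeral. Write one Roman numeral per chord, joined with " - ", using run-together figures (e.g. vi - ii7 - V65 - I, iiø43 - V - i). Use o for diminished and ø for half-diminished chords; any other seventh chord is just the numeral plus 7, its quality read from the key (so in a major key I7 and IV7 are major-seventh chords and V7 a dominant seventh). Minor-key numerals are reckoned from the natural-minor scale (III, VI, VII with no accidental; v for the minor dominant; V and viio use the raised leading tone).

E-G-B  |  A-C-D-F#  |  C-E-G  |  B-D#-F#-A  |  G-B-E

E-G-B has root E, degree 1 in E minor, so i.
A-C-D-F#: dominant seventh chord on D = scale degree 7 → VII43.
C-E-G: major triad on C = scale degree 6 → VI.
B-D#-F#-A: root B is the dominant; dominant seventh chord there is V7.
G-B-E has root E, degree 1 in E minor, so i6.

i - VII43 - VI - V7 - i6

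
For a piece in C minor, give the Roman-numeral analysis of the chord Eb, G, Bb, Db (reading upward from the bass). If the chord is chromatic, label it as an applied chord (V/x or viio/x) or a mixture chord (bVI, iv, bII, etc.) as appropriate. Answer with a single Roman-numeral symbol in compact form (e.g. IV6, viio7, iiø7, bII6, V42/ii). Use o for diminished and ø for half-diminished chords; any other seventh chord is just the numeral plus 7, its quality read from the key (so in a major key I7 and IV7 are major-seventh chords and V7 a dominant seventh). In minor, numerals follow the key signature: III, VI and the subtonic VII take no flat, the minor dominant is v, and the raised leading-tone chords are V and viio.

V7/VI

Stacked in thirds the chord is Eb-G-Bb-Db: a dominant seventh chord on Eb.
Eb is not a diatonic chord root with this quality in C minor, but it lies a perfect fifth above Ab (VI), so the chord functions as an applied dominant of VI.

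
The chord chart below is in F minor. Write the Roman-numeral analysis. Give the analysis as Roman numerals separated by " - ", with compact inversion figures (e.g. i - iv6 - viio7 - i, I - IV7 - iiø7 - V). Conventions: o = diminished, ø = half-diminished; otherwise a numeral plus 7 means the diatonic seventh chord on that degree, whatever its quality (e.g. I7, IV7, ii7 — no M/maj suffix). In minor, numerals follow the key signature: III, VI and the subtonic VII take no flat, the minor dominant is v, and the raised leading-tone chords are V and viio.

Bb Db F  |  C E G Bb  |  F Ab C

iv - V7 - i

Bb-Db-F has root Bb, degree 4 in F minor, so iv.
C-E-G-Bb has root C, degree 5 in F minor, so V7.
F-Ab-C: minor triad on F = scale degree 1 → i.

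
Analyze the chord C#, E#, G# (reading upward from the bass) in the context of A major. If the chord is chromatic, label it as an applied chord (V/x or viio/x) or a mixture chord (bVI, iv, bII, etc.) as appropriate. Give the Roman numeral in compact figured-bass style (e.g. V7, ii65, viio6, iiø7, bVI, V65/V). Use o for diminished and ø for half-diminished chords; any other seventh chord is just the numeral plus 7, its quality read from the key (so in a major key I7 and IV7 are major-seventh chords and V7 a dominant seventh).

Stacked in thirds the chord is C#-E#-G#: a major triad on C#.
C# is not a diatonic chord root with this quality in A major, but it lies a perfect fifth above F# (vi), so the chord functions as an applied dominant of vi.

V/vi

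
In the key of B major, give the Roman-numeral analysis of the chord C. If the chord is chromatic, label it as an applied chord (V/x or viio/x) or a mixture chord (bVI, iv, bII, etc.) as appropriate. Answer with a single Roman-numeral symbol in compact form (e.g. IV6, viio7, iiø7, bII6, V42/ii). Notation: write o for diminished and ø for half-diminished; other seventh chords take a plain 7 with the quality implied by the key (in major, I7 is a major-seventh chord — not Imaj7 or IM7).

bII

Stacked in thirds the chord is C-E-G: a major triad on C.
C is the lowered second degree of B major (diatonic 2 would be C#). This is the Neapolitan chord — a major triad on the lowered second degree.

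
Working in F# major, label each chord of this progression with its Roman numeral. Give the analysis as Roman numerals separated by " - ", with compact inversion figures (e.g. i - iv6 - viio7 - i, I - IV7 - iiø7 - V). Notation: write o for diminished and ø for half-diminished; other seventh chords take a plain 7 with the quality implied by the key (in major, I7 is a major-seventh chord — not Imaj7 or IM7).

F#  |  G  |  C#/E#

I - bII - V6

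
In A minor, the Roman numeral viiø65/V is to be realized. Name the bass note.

F#

The applied chord viiø65/V is rooted on D#: D#-F#-A-C#.
The figure 65 means first inversion — the third is in the bass.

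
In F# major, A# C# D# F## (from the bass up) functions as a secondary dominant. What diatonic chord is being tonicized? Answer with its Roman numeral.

ii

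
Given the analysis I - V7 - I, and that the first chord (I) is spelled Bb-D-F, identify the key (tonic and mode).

Bb major

I is given as Bb-D-F — a major triad with root Bb.
If Bb is scale degree 1 and the mode makes that degree carry a major triad, the tonic is Bb and the mode is major.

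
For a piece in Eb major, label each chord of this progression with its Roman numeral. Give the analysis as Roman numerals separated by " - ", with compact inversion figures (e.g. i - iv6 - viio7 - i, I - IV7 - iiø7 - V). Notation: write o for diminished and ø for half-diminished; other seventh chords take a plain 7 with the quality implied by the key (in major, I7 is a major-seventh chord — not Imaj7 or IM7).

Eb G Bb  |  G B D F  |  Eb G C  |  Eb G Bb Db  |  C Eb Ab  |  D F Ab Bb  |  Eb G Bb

Eb-G-Bb has root Eb, degree 1 in Eb major, so I.
G-B-D-F: a dominant seventh chord on G, the applied dominant of vi → V7/vi.
Eb-G-C: minor triad on C = scale degree 6 → vi6.
Eb-G-Bb-Db: chromatic; Eb is V of IV, so V7/IV.
C-Eb-Ab: major triad on Ab = scale degree 4 → IV6.
D-F-Ab-Bb: dominant seventh chord on Bb = scale degree 5 → V65.
Eb-G-Bb: major triad on Eb = scale degree 1 → I.

I - V7/vi - vi6 - V7/IV - IV6 - V65 - I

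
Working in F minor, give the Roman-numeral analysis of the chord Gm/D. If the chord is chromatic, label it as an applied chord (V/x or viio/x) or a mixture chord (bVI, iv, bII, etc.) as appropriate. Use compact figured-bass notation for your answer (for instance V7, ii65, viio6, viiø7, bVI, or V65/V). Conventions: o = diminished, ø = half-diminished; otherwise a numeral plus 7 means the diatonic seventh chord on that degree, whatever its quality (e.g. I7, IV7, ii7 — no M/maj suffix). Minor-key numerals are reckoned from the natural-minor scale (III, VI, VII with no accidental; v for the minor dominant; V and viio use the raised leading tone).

ii64

Stacked in thirds the chord is G-Bb-D: a minor triad on G.
G is the second degree of F minor. This is the minor supertonic, borrowed from the parallel major (the Dorian ii).
With D in the bass the chord is in second inversion, so the figured bass is 64.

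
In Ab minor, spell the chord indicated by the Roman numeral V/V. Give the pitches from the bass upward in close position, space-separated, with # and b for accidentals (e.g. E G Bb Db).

Bb D F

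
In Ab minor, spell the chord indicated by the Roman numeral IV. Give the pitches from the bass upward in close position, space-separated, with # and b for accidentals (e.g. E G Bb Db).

Db F Ab

Scale degree 4 in Ab minor is Db; here the chord built on it is altered to a major triad. IV is the major subdominant, borrowed from the parallel major.
So the chord is Db-F-Ab.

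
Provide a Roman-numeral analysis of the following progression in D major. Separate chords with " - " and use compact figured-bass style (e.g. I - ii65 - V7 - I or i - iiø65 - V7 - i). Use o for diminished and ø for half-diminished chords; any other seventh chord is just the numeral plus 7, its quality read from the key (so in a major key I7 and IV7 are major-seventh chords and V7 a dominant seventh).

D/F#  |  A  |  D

I6 - V - I

D/F#: major triad on D = scale degree 1 → I6.
A: root A is the dominant; major triad there is V.
D has root D, degree 1 in D major, so I.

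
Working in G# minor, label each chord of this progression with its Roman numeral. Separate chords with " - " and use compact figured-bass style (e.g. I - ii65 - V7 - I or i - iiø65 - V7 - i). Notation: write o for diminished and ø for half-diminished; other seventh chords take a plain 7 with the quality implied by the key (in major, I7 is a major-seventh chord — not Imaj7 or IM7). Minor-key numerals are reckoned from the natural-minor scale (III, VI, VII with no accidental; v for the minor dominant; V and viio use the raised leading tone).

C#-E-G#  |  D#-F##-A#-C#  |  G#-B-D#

iv - V7 - i

C#-E-G#: root C# is the subdominant; minor triad there is iv.
D#-F##-A#-C# has root D#, degree 5 in G# minor, so V7.
G#-B-D# has root G#, degree 1 in G# minor, so i.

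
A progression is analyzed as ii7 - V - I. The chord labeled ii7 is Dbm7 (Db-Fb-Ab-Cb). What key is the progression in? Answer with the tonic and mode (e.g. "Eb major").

The chord Dbm7 is a minor seventh chord rooted on Db; its label is ii7.
ii7 on Db implies Db is the supertonic; that puts the tonic at Cb, and the lowercase numeral fits major mode.

Cb major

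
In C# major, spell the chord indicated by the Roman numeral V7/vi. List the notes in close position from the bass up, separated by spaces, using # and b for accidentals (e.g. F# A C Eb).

E# G## B# D#

The slash means an applied dominant: we want the dominant of vi. In C# major, vi is A# minor, and its dominant is built on E#.
Building a dominant seventh chord on E# gives E#-G##-B#-D#.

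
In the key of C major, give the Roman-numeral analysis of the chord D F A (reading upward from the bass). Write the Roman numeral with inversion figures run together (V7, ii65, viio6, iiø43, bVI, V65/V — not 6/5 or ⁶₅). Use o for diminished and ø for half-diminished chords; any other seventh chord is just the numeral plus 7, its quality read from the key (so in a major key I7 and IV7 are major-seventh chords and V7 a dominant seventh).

ii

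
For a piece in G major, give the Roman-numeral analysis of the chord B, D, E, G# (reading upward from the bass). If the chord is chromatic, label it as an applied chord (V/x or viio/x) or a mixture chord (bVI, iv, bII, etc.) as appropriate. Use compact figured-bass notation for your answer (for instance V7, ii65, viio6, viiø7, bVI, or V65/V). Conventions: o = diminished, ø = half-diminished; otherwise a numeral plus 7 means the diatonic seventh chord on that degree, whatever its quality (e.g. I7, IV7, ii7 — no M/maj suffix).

V43/ii

The pitches E-G#-B-D form a dominant seventh chord rooted on E.
E is not a diatonic chord root with this quality in G major, but it lies a perfect fifth above A (ii), so the chord functions as an applied dominant of ii.
With B in the bass the chord is in second inversion, so the figured bass is 43.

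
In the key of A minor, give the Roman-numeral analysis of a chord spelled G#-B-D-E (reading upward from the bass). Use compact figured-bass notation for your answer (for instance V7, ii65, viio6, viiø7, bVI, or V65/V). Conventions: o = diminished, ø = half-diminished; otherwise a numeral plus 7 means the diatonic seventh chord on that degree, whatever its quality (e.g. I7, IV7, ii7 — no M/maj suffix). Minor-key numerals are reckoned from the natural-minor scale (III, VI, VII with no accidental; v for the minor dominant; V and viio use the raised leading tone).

V65

Stacked in thirds the chord is E-G#-B-D: a dominant seventh chord on E.
E is scale degree 5 in A minor, and a dominant seventh chord on that degree is written V7.
With G# in the bass the chord is in first inversion, so the figured bass is 65.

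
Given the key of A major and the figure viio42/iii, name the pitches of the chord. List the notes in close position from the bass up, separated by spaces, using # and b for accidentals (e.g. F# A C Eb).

A B# D# F#

The slash marks an applied leading-tone chord: viio of iii. In A major, iii is C#, so the leading tone to it is B#, a half step below.
Building a fully diminished seventh chord on B# gives B#-D#-F#-A.
The figured bass 42 indicates third inversion, placing the seventh (A) in the bass: A-B#-D#-F#.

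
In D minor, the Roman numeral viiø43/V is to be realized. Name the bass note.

The applied chord viiø43/V is rooted on G#: G#-B-D-F#.
The figure 43 means second inversion — the fifth is in the bass.

D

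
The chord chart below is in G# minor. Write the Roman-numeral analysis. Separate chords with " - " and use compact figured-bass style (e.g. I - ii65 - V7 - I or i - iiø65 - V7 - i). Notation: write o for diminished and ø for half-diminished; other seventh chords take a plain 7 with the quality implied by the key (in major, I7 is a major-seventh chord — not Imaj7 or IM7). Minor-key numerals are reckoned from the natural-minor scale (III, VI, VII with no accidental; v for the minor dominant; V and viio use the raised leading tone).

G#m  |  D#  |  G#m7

G#m: minor triad on G# = scale degree 1 → i.
D#: root D# is the dominant; major triad there is V.
G#m7 has root G#, degree 1 in G# minor, so i7.

i - V - i7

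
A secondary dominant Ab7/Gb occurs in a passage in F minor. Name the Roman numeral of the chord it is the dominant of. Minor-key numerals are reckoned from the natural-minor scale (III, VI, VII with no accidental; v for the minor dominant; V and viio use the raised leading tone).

The chord is a dominant seventh chord on Ab.
A dominant resolves down a perfect fifth: Ab → Db. In F minor, Db is scale degree 6, i.e. VI.

VI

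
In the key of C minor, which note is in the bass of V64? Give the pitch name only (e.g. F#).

D

V in C minor has root G; the chord is G-B-D.
The figure 64 means second inversion — the fifth is in the bass.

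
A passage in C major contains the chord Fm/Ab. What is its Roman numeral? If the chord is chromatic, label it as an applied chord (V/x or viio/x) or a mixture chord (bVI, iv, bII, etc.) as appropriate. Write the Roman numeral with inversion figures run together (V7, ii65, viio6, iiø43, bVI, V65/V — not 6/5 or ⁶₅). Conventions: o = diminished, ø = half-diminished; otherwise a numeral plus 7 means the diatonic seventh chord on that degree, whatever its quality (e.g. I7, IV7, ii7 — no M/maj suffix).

Stacked in thirds the chord is F-Ab-C: a minor triad on F.
F is the fourth degree of C major. This is the minor subdominant, borrowed from the parallel minor.
With Ab in the bass the chord is in first inversion, so the figured bass is 6.

iv6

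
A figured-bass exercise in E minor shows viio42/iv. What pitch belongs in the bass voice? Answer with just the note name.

F

The applied chord viio42/iv is rooted on G#: G#-B-D-F.
The figure 42 means third inversion — the seventh is in the bass.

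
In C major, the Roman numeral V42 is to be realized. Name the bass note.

V in C major has root G; the chord is G-B-D-F.
The figure 42 means third inversion — the seventh is in the bass.

F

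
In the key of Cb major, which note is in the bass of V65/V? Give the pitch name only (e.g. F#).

F

The applied chord V65/V is rooted on Db: Db-F-Ab-Cb.
The figure 65 means first inversion — the third is in the bass.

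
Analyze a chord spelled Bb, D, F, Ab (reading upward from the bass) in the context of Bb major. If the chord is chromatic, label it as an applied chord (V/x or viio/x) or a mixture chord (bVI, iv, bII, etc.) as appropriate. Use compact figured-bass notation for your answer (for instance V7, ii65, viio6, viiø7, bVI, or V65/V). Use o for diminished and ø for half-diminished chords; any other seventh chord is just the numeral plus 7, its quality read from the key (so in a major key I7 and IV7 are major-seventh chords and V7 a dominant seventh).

V7/IV

Stacked in thirds the chord is Bb-D-F-Ab: a dominant seventh chord on Bb.
Bb is not a diatonic chord root with this quality in Bb major, but it lies a perfect fifth above Eb (IV), so the chord functions as an applied dominant of IV.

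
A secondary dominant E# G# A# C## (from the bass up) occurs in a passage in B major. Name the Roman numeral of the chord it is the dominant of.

iii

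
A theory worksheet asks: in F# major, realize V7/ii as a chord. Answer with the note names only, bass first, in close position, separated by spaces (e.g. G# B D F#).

D# F## A# C#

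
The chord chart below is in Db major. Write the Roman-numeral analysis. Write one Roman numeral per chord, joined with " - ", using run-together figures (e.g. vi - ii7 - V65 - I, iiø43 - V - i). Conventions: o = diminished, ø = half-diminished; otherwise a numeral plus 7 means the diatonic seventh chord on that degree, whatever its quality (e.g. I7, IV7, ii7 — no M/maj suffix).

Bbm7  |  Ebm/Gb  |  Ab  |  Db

vi7 - ii6 - V - I

Bbm7: minor seventh chord on Bb = scale degree 6 → vi7.
Ebm/Gb: root Eb is the supertonic; minor triad there is ii6.
Ab: major triad on Ab = scale degree 5 → V.
Db: root Db is the tonic; major triad there is I.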